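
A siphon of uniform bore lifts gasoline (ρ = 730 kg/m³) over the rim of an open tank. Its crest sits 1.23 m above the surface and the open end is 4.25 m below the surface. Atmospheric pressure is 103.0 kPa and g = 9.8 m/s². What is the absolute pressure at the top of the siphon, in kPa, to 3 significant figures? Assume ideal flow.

P_top ≈ 63.8 kPa

The outlet speed comes from Torricelli: v = √(2g·4.25) = 9.13 m/s.
With constant cross-section the crest speed equals v; applying Bernoulli from the surface up to the crest, P_top = P_atm − ½ρv² − ρg·h_top.
P_top = 103000 − ½·730·9.13² − 730·9.8·1.23 = 63800 Pa.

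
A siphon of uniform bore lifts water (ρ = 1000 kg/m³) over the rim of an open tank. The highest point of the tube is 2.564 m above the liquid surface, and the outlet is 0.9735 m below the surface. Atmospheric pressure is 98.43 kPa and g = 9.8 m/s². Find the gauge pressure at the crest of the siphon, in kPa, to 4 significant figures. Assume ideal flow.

P_gauge ≈ -34.67 kPa

The outlet speed comes from Torricelli: v = √(2g·0.9735) = 4.368 m/s.
Continuity keeps v the same throughout the tube; from surface to crest, P_atm + 0 = P_top + ½ρv² + ρg·h_top.
P_top = 98430 − ½·1000·4.368² − 1000·9.8·2.564 = 63760 Pa. So P_gauge = P_top − P_atm = -34670 Pa.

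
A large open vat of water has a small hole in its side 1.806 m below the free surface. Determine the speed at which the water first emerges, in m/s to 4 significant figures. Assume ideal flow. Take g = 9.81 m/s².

v = 5.953 m/s

The surface is effectively still and both ends are open, so ½v² = gh and v = √(2·9.81·1.806) = 5.953 m/s.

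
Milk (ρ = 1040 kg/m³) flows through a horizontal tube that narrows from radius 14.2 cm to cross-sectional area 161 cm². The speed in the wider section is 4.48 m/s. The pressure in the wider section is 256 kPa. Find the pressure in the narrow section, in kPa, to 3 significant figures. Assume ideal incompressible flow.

Mass conservation (A₁v₁ = A₂v₂) gives v₂ = 4.48 × 633/161 = 17.6 m/s.
With no height change, Bernoulli's equation is P₁ + ½ρv₁² = P₂ + ½ρv₂².
P₂ = P₁ − ½ρ(v₂² − v₁²) = 256000 − ½·1040·(17.6² − 4.48²) = 256000 − 151000 = 105000 Pa.

P₂ = 105 kPa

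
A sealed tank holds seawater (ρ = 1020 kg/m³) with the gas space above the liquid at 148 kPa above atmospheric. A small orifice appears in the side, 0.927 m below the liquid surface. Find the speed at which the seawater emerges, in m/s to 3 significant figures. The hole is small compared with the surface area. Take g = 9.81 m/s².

17.6 m/s

Take point 1 at the surface (v₁ ≈ 0) and point 2 at the hole (at atmospheric pressure). Bernoulli: P₁ + ρg h = P_atm + ½ρv₂².
With P₁ − P_atm = 148000 Pa, v₂ = √(2gh + 2ΔP/ρ) = √(2·9.81·0.927 + 2·148000/1020) = 17.6 m/s.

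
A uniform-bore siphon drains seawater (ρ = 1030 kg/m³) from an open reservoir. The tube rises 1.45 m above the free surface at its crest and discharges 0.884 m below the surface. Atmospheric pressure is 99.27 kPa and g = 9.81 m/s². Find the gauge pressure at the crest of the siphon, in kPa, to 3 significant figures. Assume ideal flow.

-23.6 kPa

Bernoulli surface→outlet gives ½v² = g·h_out, so v = √(2·9.81·0.884) = 4.16 m/s.
The bore is uniform, so the speed at the crest is the same v. Bernoulli surface→crest: P_atm = P_top + ½ρv² + ρg·h_top.
P_top = 99270 − ½·1030·4.16² − 1030·9.81·1.45 = 75700 Pa. So P_gauge = P_top − P_atm = -23600 Pa.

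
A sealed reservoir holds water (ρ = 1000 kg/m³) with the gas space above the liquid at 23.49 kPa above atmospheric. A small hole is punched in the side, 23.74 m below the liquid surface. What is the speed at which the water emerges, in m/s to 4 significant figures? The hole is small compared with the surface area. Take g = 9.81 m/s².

22.64 m/s

Take point 1 at the surface (v₁ ≈ 0) and point 2 at the hole (at atmospheric pressure). Bernoulli: P₁ + ρg h = P_atm + ½ρv₂².
With P₁ − P_atm = 23490 Pa, v₂ = √(2gh + 2ΔP/ρ) = √(2·9.81·23.74 + 2·23490/1000) = 22.64 m/s.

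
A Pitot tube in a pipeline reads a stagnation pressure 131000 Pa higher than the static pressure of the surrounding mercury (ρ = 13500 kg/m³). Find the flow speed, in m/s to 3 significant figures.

v ≈ 4.41 m/s

The dynamic pressure equals the rise in static pressure at the stagnation point: ΔP = ½ρv².
v = √(2ΔP/ρ) = √(2·131000/13500) = 4.41 m/s.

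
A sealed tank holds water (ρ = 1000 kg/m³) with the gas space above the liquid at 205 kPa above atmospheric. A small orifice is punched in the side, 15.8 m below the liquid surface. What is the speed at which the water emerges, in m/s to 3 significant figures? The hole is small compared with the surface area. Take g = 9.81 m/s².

v ≈ 26.8 m/s

Take point 1 at the surface (v₁ ≈ 0) and point 2 at the hole (at atmospheric pressure). Bernoulli: P₁ + ρg h = P_atm + ½ρv₂².
With P₁ − P_atm = 205000 Pa, v₂ = √(2gh + 2ΔP/ρ) = √(2·9.81·15.8 + 2·205000/1000) = 26.8 m/s.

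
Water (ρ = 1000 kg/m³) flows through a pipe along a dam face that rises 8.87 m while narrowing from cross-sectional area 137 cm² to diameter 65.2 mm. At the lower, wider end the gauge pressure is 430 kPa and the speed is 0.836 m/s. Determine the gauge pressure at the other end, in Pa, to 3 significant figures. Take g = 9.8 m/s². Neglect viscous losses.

Continuity gives A₁v₁ = A₂v₂, so v₂ = (137 cm²)/(33.4 cm²) × 0.836 m/s = 3.43 m/s.
Applying Bernoulli between the two ends and solving for P₂: P₂ = P₁ + ½ρ(v₁² − v₂²) − ρgΔh.
P₂ = 430000 + ½·1000·(0.836² − 3.43²) − 1000·9.8·(+8.87) = 430000 + (-5530) − (86900) = 338000 Pa.

P₂ ≈ 338000 Pa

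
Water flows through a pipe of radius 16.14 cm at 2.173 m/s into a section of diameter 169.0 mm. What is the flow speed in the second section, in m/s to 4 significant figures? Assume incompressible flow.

v₂ ≈ 7.928 m/s

Mass conservation (A₁v₁ = A₂v₂) gives v₂ = 2.173 × 818.4/224.3 = 7.928 m/s.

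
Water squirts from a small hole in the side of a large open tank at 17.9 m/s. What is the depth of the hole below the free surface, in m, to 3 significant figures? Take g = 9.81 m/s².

h ≈ 16.3 m

Inverting v = √(2gh) gives h = v² / 2g.
h = 17.9²/(2·9.81) = 320/19.62 = 16.3 m.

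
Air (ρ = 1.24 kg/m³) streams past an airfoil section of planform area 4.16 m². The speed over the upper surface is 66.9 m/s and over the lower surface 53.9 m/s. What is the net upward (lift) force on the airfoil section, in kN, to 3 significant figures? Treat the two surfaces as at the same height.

F = 4.05 kN

From P + ½ρv² = const at equal height, P_low − P_up = ½ρ(v_up² − v_low²).
ΔP = ½·1.24·(66.9² − 53.9²) = 974 Pa.
Lift = ΔP · A = 974 × 4.16 = 4050 N.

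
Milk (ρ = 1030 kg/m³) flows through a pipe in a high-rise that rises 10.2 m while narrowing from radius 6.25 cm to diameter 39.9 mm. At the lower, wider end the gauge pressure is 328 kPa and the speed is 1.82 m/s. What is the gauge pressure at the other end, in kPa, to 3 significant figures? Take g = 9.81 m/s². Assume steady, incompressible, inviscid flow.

P₂ = 62.3 kPa

By continuity, v₂ = v₁·A₁/A₂ = 1.82·(123/12.5) = 17.9 m/s.
Applying Bernoulli between the two ends and solving for P₂: P₂ = P₁ + ½ρ(v₁² − v₂²) − ρgΔh.
P₂ = 328000 + ½·1030·(1.82² − 17.9²) − 1030·9.81·(+10.2) = 328000 + (-163000) − (103000) = 62300 Pa.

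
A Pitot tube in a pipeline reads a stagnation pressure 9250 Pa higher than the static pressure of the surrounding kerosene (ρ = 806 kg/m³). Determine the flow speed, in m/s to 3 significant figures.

Bernoulli between the free stream and the stagnation point: ½ρv² = P_stag − P_static.
v = √(2ΔP/ρ) = √(2·9250/806) = 4.79 m/s.

v ≈ 4.79 m/s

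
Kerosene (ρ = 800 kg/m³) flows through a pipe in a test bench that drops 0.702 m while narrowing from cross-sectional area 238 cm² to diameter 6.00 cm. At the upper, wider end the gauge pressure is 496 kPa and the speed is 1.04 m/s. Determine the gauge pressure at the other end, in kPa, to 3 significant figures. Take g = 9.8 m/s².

471 kPa

By continuity, v₂ = v₁·A₁/A₂ = 1.04·(238/28.3) = 8.75 m/s.
Applying Bernoulli between the two ends and solving for P₂: P₂ = P₁ + ½ρ(v₁² − v₂²) − ρgΔh.
P₂ = 496000 + ½·800·(1.04² − 8.75²) − 800·9.8·(−0.702) = 496000 + (-30200) − (-5500) = 471000 Pa.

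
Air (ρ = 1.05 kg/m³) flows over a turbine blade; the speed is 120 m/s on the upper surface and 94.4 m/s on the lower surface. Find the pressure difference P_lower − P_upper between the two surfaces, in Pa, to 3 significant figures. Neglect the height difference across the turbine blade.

ΔP ≈ 2880 Pa

The pressure is lower where the speed is higher: ΔP = ½ρ(v_up² − v_low²).
ΔP = ½·1.05·(120² − 94.4²) = 2880 Pa.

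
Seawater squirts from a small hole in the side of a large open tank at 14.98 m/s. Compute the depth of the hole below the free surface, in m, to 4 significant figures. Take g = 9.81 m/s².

h ≈ 11.44 m

For a small hole in a large open tank, ½v² = gh, giving h = v²/(2g).
h = 14.98²/(2·9.81) = 224.4/19.62 = 11.44 m.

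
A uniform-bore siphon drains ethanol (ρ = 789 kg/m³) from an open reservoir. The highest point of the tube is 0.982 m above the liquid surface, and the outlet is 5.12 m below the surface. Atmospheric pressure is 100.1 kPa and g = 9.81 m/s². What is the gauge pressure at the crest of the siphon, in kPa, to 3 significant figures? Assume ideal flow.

P_gauge ≈ -47.2 kPa

Bernoulli surface→outlet gives ½v² = g·h_out, so v = √(2·9.81·5.12) = 10.0 m/s.
The bore is uniform, so the speed at the crest is the same v. Bernoulli surface→crest: P_atm = P_top + ½ρv² + ρg·h_top.
P_top = 100100 − ½·789·10.0² − 789·9.81·0.982 = 52900 Pa. So P_gauge = P_top − P_atm = -47200 Pa.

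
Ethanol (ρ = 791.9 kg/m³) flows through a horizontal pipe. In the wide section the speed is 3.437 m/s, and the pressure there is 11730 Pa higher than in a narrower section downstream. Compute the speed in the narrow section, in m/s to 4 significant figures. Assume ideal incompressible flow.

With h₁ = h₂, rearranging Bernoulli gives v₂ = √(v₁² + 2ΔP/ρ).
v₂ = √(3.437² + 2·11730/791.9) = √(11.81 + 29.62) = 6.437 m/s.

v₂ = 6.437 m/s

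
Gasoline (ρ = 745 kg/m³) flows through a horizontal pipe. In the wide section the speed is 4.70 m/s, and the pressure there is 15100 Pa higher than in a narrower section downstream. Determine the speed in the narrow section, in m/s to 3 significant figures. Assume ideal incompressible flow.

7.91 m/s

With h₁ = h₂, rearranging Bernoulli gives v₂ = √(v₁² + 2ΔP/ρ).
v₂ = √(4.70² + 2·15100/745) = √(22.1 + 40.5) = 7.91 m/s.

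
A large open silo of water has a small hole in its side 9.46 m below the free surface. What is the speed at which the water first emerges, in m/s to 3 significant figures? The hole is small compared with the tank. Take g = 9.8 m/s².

Bernoulli from surface to hole (P equal, v_surface ≈ 0): v = √(2gh) = √(2×9.8×9.46) = 13.6 m/s.

v = 13.6 m/s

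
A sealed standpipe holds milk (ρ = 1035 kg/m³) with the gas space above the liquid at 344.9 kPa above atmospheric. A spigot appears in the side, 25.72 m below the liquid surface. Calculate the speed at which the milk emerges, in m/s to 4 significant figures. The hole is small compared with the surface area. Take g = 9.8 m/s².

Take point 1 at the surface (v₁ ≈ 0) and point 2 at the hole (at atmospheric pressure). Bernoulli: P₁ + ρg h = P_atm + ½ρv₂².
With P₁ − P_atm = 344900 Pa, v₂ = √(2gh + 2ΔP/ρ) = √(2·9.8·25.72 + 2·344900/1035) = 34.21 m/s.

v ≈ 34.21 m/s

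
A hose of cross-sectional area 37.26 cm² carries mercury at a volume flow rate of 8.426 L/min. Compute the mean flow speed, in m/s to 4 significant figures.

v ≈ 0.03769 m/s

Q = 8.426 L/min = 0.0001404 m³/s.
v = Q/A = 0.0001404 / 0.003726 = 0.03769 m/s.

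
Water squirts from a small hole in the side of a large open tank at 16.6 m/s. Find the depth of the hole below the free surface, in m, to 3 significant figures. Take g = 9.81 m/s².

h ≈ 14.0 m

Torricelli: v = √(2gh), so h = v²/(2g).
h = 16.6²/(2·9.81) = 276/19.62 = 14.0 m.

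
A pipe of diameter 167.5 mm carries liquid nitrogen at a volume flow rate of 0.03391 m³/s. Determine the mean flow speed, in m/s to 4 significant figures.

1.539 m/s

Q = 0.03391 m³/s = 0.03391 m³/s.
v = Q/A = 0.03391 / 0.02204 = 1.539 m/s.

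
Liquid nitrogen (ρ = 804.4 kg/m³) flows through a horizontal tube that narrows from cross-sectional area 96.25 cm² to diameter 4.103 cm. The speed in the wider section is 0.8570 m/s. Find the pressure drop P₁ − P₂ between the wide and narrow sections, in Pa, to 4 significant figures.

The volume flow rate is constant, so v₂ = (A₁/A₂)v₁ = (96.25/13.22)·0.8570 = 6.239 m/s.
With no height change, Bernoulli's equation is P₁ + ½ρv₁² = P₂ + ½ρv₂².
P₁ − P₂ = ½·804.4·(6.239² − 0.8570²) = ½·804.4·38.19 = 15360 Pa.

ΔP = 15360 Pa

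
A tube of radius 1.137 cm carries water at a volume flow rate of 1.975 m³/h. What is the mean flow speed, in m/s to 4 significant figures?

1.351 m/s

Q = 1.975 m³/h = 0.0005486 m³/s.
v = Q/A = 0.0005486 / 0.0004061 = 1.351 m/s.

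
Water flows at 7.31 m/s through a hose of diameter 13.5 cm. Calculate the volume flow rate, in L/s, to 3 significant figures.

105 L/s

Q = A·v = 0.0143 m² × 7.31 m/s = 0.105 m³/s.
Converting: 0.105 m³/s × 1000 = 105 L/s.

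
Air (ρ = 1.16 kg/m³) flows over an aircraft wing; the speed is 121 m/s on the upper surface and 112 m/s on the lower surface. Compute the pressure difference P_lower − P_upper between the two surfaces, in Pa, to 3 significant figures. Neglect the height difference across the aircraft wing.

ΔP ≈ 1220 Pa

Bernoulli (same height): P_lower − P_upper = ½ρ(v_upper² − v_lower²).
ΔP = ½·1.16·(121² − 112²) = 1220 Pa.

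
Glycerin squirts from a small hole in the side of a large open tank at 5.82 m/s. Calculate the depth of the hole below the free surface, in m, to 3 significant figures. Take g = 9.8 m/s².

1.73 m

Inverting v = √(2gh) gives h = v² / 2g.
h = 5.82²/(2·9.8) = 33.9/19.60 = 1.73 m.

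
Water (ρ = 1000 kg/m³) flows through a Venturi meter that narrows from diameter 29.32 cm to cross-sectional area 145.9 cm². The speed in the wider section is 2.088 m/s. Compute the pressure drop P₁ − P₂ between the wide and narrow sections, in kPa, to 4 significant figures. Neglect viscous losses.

ΔP ≈ 44.50 kPa

The volume flow rate is constant, so v₂ = (A₁/A₂)v₁ = (675.2/145.9)·2.088 = 9.663 m/s.
With no height change, Bernoulli's equation is P₁ + ½ρv₁² = P₂ + ½ρv₂².
P₁ − P₂ = ½·1000·(9.663² − 2.088²) = ½·1000·89.01 = 44500 Pa.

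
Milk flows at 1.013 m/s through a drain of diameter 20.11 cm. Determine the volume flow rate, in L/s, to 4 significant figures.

Q ≈ 32.18 L/s

Q = A·v = 0.03176 m² × 1.013 m/s = 0.03218 m³/s.
Converting: 0.03218 m³/s × 1000 = 32.18 L/s.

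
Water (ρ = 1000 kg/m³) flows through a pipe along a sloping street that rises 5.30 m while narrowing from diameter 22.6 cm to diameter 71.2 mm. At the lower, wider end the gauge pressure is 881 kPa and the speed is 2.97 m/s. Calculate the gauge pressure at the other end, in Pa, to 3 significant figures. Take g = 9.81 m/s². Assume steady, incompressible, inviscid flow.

Mass conservation (A₁v₁ = A₂v₂) gives v₂ = 2.97 × 401/39.8 = 29.9 m/s.
Applying Bernoulli between the two ends and solving for P₂: P₂ = P₁ + ½ρ(v₁² − v₂²) − ρgΔh.
P₂ = 881000 + ½·1000·(2.97² − 29.9²) − 1000·9.81·(+5.30) = 881000 + (-443000) − (52000) = 386000 Pa.

P₂ ≈ 386000 Pa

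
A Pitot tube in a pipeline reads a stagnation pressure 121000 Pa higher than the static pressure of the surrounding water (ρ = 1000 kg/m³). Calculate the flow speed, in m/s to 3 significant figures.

15.6 m/s

Bernoulli between the free stream and the stagnation point: ½ρv² = P_stag − P_static.
v = √(2ΔP/ρ) = √(2·121000/1000) = 15.6 m/s.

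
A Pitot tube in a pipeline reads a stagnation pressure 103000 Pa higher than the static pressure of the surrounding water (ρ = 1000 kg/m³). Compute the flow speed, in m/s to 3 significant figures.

The dynamic pressure equals the rise in static pressure at the stagnation point: ΔP = ½ρv².
v = √(2ΔP/ρ) = √(2·103000/1000) = 14.4 m/s.

v ≈ 14.4 m/s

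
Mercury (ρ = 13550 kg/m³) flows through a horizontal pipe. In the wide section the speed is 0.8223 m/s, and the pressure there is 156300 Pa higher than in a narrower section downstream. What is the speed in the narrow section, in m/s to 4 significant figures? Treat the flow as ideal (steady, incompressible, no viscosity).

With h₁ = h₂, rearranging Bernoulli gives v₂ = √(v₁² + 2ΔP/ρ).
v₂ = √(0.8223² + 2·156300/13550) = √(0.6762 + 23.07) = 4.873 m/s.

v₂ ≈ 4.873 m/s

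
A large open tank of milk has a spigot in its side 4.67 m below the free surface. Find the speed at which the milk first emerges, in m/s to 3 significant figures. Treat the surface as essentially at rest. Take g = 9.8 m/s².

The surface is effectively still and both ends are open, so ½v² = gh and v = √(2·9.8·4.67) = 9.57 m/s.

9.57 m/s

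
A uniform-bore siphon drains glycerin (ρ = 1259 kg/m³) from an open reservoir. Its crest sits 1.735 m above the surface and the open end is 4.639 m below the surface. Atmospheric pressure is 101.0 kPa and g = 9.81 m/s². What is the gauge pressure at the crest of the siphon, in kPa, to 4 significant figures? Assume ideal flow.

Bernoulli surface→outlet gives ½v² = g·h_out, so v = √(2·9.81·4.639) = 9.540 m/s.
The bore is uniform, so the speed at the crest is the same v. Bernoulli surface→crest: P_atm = P_top + ½ρv² + ρg·h_top.
P_top = 101000 − ½·1259·9.540² − 1259·9.81·1.735 = 22280 Pa. So P_gauge = P_top − P_atm = -78720 Pa.

P_gauge ≈ -78.72 kPa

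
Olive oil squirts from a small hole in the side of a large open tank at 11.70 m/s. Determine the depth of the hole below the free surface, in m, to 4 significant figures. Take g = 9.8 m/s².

Inverting v = √(2gh) gives h = v² / 2g.
h = 11.70²/(2·9.8) = 136.9/19.60 = 6.984 m.

h ≈ 6.984 m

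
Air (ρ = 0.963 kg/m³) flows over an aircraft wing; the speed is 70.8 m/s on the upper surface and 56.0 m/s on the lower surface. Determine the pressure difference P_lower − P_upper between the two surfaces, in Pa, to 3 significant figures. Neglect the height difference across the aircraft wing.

904 Pa

The pressure is lower where the speed is higher: ΔP = ½ρ(v_up² − v_low²).
ΔP = ½·0.963·(70.8² − 56.0²) = 904 Pa.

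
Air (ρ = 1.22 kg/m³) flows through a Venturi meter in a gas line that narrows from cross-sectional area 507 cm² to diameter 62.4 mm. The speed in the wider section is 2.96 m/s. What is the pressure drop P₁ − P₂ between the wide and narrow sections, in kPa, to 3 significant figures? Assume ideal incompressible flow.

Continuity gives A₁v₁ = A₂v₂, so v₂ = (507 cm²)/(30.6 cm²) × 2.96 m/s = 49.1 m/s.
The pipe is horizontal, so Bernoulli reduces to P₁ + ½ρv₁² = P₂ + ½ρv₂².
P₁ − P₂ = ½·1.22·(49.1² − 2.96²) = ½·1.22·2400 = 1460 Pa.

ΔP ≈ 1.46 kPa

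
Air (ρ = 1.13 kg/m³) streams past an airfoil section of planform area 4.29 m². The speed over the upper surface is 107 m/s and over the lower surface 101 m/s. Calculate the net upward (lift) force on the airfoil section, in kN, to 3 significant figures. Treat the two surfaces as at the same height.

F ≈ 3.02 kN

The faster flow above has the lower pressure; Bernoulli (same height) gives ΔP = ½ρ(v_up² − v_low²).
ΔP = ½·1.13·(107² − 101²) = 705 Pa.
Lift = ΔP · A = 705 × 4.29 = 3020 N.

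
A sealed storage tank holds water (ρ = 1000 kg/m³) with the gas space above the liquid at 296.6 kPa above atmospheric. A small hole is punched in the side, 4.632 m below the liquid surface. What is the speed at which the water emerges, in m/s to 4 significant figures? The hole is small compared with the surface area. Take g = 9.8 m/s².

v ≈ 26.15 m/s

Take point 1 at the surface (v₁ ≈ 0) and point 2 at the hole (at atmospheric pressure). Bernoulli: P₁ + ρg h = P_atm + ½ρv₂².
With P₁ − P_atm = 296600 Pa, v₂ = √(2gh + 2ΔP/ρ) = √(2·9.8·4.632 + 2·296600/1000) = 26.15 m/s.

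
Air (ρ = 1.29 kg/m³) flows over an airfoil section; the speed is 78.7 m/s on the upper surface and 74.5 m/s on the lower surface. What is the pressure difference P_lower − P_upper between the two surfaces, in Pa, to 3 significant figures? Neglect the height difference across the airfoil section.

With negligible Δh, P + ½ρv² is constant, so P_low − P_up = ½ρ(v_up² − v_low²).
ΔP = ½·1.29·(78.7² − 74.5²) = 415 Pa.

ΔP ≈ 415 Pa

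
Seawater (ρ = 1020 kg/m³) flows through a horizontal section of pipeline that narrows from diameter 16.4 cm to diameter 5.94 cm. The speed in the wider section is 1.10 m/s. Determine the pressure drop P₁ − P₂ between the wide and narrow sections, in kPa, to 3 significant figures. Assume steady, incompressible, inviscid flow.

ΔP ≈ 35.2 kPa

Continuity gives A₁v₁ = A₂v₂, so v₂ = (211 cm²)/(27.7 cm²) × 1.10 m/s = 8.39 m/s.
Bernoulli (h₁ = h₂): P₁ − P₂ = ½ρ(v₂² − v₁²).
P₁ − P₂ = ½·1020·(8.39² − 1.10²) = ½·1020·69.1 = 35200 Pa.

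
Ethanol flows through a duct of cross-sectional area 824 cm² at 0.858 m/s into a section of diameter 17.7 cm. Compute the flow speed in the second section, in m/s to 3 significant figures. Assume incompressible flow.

By continuity, v₂ = v₁·A₁/A₂ = 0.858·(824/246) = 2.87 m/s.

v₂ = 2.87 m/s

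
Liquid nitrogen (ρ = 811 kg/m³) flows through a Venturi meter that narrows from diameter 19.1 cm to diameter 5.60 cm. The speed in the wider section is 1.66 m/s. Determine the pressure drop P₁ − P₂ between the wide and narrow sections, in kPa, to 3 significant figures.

The volume flow rate is constant, so v₂ = (A₁/A₂)v₁ = (287/24.6)·1.66 = 19.3 m/s.
Bernoulli (h₁ = h₂): P₁ − P₂ = ½ρ(v₂² − v₁²).
P₁ − P₂ = ½·811·(19.3² − 1.66²) = ½·811·370 = 150000 Pa.

ΔP ≈ 150 kPa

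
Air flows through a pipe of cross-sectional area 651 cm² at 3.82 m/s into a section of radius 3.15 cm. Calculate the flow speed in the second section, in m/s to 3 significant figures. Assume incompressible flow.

The volume flow rate is constant, so v₂ = (A₁/A₂)v₁ = (651/31.2)·3.82 = 79.8 m/s.

v₂ ≈ 79.8 m/s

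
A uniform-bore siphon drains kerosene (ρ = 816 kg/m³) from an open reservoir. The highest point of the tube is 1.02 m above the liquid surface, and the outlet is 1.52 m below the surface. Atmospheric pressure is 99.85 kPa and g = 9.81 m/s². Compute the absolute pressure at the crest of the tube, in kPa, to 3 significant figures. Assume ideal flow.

79.5 kPa

The outlet speed comes from Torricelli: v = √(2g·1.52) = 5.46 m/s.
The bore is uniform, so the speed at the crest is the same v. Bernoulli surface→crest: P_atm = P_top + ½ρv² + ρg·h_top.
P_top = 99850 − ½·816·5.46² − 816·9.81·1.02 = 79500 Pa.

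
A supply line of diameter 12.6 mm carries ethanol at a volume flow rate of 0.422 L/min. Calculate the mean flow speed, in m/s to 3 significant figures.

0.0564 m/s

Q = 0.422 L/min = 0.00000703 m³/s.
v = Q/A = 0.00000703 / 0.000125 = 0.0564 m/s.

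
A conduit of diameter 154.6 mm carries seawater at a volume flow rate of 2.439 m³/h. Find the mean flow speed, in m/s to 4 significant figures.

Q = 2.439 m³/h = 0.0006775 m³/s.
v = Q/A = 0.0006775 / 0.01877 = 0.03609 m/s.

v ≈ 0.03609 m/s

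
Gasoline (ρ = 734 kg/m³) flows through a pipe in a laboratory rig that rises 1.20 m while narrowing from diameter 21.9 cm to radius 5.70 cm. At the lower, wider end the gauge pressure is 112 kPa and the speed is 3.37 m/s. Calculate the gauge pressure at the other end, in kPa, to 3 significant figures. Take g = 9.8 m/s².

Continuity gives A₁v₁ = A₂v₂, so v₂ = (377 cm²)/(102 cm²) × 3.37 m/s = 12.4 m/s.
Applying Bernoulli between the two ends and solving for P₂: P₂ = P₁ + ½ρ(v₁² − v₂²) − ρgΔh.
P₂ = 112000 + ½·734·(3.37² − 12.4²) − 734·9.8·(+1.20) = 112000 + (-52600) − (8630) = 50800 Pa.

50.8 kPa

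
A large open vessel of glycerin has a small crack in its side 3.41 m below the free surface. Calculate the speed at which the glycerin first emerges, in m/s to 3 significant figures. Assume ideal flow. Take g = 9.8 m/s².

v ≈ 8.18 m/s

Bernoulli from surface to hole (P equal, v_surface ≈ 0): v = √(2gh) = √(2×9.8×3.41) = 8.18 m/s.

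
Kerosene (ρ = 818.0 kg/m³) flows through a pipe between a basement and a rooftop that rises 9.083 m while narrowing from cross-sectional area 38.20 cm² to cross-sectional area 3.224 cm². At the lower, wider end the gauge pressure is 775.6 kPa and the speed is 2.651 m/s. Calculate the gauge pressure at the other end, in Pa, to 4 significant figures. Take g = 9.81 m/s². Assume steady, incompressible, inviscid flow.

Continuity gives A₁v₁ = A₂v₂, so v₂ = (38.20 cm²)/(3.224 cm²) × 2.651 m/s = 31.41 m/s.
Bernoulli: P₁ + ½ρv₁² + ρg h₁ = P₂ + ½ρv₂² + ρg h₂, so P₂ = P₁ + ½ρ(v₁² − v₂²) − ρg(h₂ − h₁).
P₂ = 775600 + ½·818.0·(2.651² − 31.41²) − 818.0·9.81·(+9.083) = 775600 + (-400700) − (72890) = 302100 Pa.

P₂ ≈ 302100 Pa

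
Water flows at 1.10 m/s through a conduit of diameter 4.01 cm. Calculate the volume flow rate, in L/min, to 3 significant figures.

Q ≈ 83.4 L/min

Q = A·v = 0.00126 m² × 1.10 m/s = 0.00139 m³/s.
Converting: 0.00139 m³/s × 60000 = 83.4 L/min.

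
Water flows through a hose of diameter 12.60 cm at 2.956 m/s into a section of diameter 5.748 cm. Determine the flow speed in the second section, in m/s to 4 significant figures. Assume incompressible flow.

Continuity gives A₁v₁ = A₂v₂, so v₂ = (124.7 cm²)/(25.95 cm²) × 2.956 m/s = 14.20 m/s.

v₂ ≈ 14.20 m/s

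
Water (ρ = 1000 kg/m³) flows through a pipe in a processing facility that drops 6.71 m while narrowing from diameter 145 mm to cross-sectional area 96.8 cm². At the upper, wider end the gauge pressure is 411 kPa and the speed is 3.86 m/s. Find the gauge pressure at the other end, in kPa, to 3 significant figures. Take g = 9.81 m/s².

By continuity, v₂ = v₁·A₁/A₂ = 3.86·(165/96.8) = 6.58 m/s.
Bernoulli: P₁ + ½ρv₁² + ρg h₁ = P₂ + ½ρv₂² + ρg h₂, so P₂ = P₁ + ½ρ(v₁² − v₂²) − ρg(h₂ − h₁).
P₂ = 411000 + ½·1000·(3.86² − 6.58²) − 1000·9.81·(−6.71) = 411000 + (-14200) − (-65800) = 463000 Pa.

P₂ ≈ 463 kPa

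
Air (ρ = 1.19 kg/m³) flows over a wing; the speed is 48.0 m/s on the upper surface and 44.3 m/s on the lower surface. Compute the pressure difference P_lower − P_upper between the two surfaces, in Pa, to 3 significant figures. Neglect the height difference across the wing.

Bernoulli (same height): P_lower − P_upper = ½ρ(v_upper² − v_lower²).
ΔP = ½·1.19·(48.0² − 44.3²) = 203 Pa.

ΔP ≈ 203 Pa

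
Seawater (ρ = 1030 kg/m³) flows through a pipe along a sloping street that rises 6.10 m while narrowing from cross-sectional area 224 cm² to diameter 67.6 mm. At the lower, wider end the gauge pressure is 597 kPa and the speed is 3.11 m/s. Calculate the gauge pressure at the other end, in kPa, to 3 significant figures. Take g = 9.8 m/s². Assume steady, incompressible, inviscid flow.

Continuity gives A₁v₁ = A₂v₂, so v₂ = (224 cm²)/(35.9 cm²) × 3.11 m/s = 19.4 m/s.
Bernoulli: P₁ + ½ρv₁² + ρg h₁ = P₂ + ½ρv₂² + ρg h₂, so P₂ = P₁ + ½ρ(v₁² − v₂²) − ρg(h₂ − h₁).
P₂ = 597000 + ½·1030·(3.11² − 19.4²) − 1030·9.8·(+6.10) = 597000 + (-189000) − (61600) = 346000 Pa.

346 kPa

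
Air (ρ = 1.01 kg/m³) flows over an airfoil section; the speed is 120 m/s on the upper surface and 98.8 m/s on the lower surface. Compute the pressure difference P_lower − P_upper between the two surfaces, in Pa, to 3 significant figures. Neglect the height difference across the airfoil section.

The pressure is lower where the speed is higher: ΔP = ½ρ(v_up² − v_low²).
ΔP = ½·1.01·(120² − 98.8²) = 2340 Pa.

ΔP ≈ 2340 Pa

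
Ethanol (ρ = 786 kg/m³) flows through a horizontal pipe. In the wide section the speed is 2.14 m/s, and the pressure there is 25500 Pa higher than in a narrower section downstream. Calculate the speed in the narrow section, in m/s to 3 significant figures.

v₂ ≈ 8.33 m/s

With h₁ = h₂, rearranging Bernoulli gives v₂ = √(v₁² + 2ΔP/ρ).
v₂ = √(2.14² + 2·25500/786) = √(4.58 + 64.9) = 8.33 m/s.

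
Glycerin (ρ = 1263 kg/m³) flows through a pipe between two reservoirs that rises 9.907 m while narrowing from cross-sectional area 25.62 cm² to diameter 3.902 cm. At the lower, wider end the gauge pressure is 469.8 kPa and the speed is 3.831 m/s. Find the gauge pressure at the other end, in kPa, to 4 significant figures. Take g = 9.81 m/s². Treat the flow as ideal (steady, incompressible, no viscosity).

Mass conservation (A₁v₁ = A₂v₂) gives v₂ = 3.831 × 25.62/11.96 = 8.208 m/s.
Energy conservation along the streamline gives P₂ = P₁ − ½ρ(v₂² − v₁²) − ρg(h₂ − h₁).
P₂ = 469800 + ½·1263·(3.831² − 8.208²) − 1263·9.81·(+9.907) = 469800 + (-33270) − (122700) = 313800 Pa.

P₂ ≈ 313.8 kPa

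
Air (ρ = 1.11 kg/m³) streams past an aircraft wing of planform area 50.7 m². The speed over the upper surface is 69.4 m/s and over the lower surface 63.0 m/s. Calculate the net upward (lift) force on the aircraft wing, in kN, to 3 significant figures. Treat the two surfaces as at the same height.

The faster flow above has the lower pressure; Bernoulli (same height) gives ΔP = ½ρ(v_up² − v_low²).
ΔP = ½·1.11·(69.4² − 63.0²) = 470 Pa.
Lift = ΔP · A = 470 × 50.7 = 23800 N.

23.8 kN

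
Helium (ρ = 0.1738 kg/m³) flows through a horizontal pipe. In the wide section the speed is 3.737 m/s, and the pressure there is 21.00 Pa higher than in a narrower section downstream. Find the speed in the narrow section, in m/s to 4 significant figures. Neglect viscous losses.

Along the level pipe P + ½ρv² is conserved, hence v₂² = v₁² + 2(P₁ − P₂)/ρ.
v₂ = √(3.737² + 2·21.00/0.1738) = √(13.97 + 241.7) = 15.99 m/s.

v₂ = 15.99 m/s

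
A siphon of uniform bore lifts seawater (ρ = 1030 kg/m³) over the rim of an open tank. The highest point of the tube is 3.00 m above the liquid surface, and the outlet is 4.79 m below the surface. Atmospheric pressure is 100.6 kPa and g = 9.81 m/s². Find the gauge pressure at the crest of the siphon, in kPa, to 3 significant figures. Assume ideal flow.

The outlet speed comes from Torricelli: v = √(2g·4.79) = 9.69 m/s.
The bore is uniform, so the speed at the crest is the same v. Bernoulli surface→crest: P_atm = P_top + ½ρv² + ρg·h_top.
P_top = 100600 − ½·1030·9.69² − 1030·9.81·3.00 = 21900 Pa. So P_gauge = P_top − P_atm = -78700 Pa.

P_gauge ≈ -78.7 kPa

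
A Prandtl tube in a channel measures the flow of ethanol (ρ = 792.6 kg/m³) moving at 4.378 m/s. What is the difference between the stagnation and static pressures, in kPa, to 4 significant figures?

ΔP ≈ 7.596 kPa

The dynamic pressure equals the rise in static pressure at the stagnation point: ΔP = ½ρv².
ΔP = ½·792.6·4.378² = 7596 Pa.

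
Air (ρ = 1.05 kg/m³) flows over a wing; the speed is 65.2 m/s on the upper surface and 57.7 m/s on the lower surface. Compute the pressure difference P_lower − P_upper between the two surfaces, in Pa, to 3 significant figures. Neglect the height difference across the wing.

ΔP = 484 Pa

The pressure is lower where the speed is higher: ΔP = ½ρ(v_up² − v_low²).
ΔP = ½·1.05·(65.2² − 57.7²) = 484 Pa.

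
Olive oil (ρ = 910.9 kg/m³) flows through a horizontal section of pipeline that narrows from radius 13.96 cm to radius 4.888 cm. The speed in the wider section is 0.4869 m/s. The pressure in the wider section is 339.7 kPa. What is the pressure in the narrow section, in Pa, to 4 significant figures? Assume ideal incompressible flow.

332600 Pa

Continuity gives A₁v₁ = A₂v₂, so v₂ = (612.2 cm²)/(75.06 cm²) × 0.4869 m/s = 3.971 m/s.
Along the horizontal streamline, P + ½ρv² is constant.
P₂ = P₁ − ½ρ(v₂² − v₁²) = 339700 − ½·910.9·(3.971² − 0.4869²) = 339700 − 7076 = 332600 Pa.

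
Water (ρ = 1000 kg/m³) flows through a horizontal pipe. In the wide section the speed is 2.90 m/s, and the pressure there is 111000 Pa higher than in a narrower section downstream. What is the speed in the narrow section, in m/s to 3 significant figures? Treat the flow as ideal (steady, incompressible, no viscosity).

Horizontal Bernoulli: P₁ + ½ρv₁² = P₂ + ½ρv₂², so v₂² = v₁² + 2(P₁ − P₂)/ρ.
v₂ = √(2.90² + 2·111000/1000) = √(8.41 + 222) = 15.2 m/s.

v₂ ≈ 15.2 m/s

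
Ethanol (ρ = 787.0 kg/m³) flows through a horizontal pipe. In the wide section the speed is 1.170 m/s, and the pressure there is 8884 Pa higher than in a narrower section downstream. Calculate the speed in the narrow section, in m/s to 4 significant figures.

Horizontal Bernoulli: P₁ + ½ρv₁² = P₂ + ½ρv₂², so v₂² = v₁² + 2(P₁ − P₂)/ρ.
v₂ = √(1.170² + 2·8884/787.0) = √(1.369 + 22.58) = 4.893 m/s.

v₂ = 4.893 m/s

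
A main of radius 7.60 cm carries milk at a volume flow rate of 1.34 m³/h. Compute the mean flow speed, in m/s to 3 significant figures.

Q = 1.34 m³/h = 0.000372 m³/s.
v = Q/A = 0.000372 / 0.0181 = 0.0205 m/s.

v ≈ 0.0205 m/s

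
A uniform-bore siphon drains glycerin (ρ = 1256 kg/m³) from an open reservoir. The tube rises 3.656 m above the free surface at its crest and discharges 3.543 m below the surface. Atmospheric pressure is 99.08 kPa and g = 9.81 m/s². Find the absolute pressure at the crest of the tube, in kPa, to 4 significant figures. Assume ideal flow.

P_top ≈ 10.38 kPa

Bernoulli surface→outlet gives ½v² = g·h_out, so v = √(2·9.81·3.543) = 8.337 m/s.
The bore is uniform, so the speed at the crest is the same v. Bernoulli surface→crest: P_atm = P_top + ½ρv² + ρg·h_top.
P_top = 99080 − ½·1256·8.337² − 1256·9.81·3.656 = 10380 Pa.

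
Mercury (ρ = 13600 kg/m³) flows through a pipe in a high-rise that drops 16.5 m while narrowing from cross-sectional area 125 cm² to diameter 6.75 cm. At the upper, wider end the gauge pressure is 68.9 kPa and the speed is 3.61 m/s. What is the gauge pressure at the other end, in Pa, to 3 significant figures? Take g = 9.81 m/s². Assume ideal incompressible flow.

Continuity gives A₁v₁ = A₂v₂, so v₂ = (125 cm²)/(35.8 cm²) × 3.61 m/s = 12.6 m/s.
Bernoulli: P₁ + ½ρv₁² + ρg h₁ = P₂ + ½ρv₂² + ρg h₂, so P₂ = P₁ + ½ρ(v₁² − v₂²) − ρg(h₂ − h₁).
P₂ = 68900 + ½·13600·(3.61² − 12.6²) − 13600·9.81·(−16.5) = 68900 + (-993000) − (-2200000) = 1280000 Pa.

P₂ ≈ 1280000 Pa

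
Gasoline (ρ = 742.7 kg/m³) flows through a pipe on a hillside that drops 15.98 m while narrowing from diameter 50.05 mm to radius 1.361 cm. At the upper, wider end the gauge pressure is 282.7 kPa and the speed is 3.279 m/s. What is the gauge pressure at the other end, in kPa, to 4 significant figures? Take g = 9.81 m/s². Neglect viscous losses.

P₂ ≈ 357.5 kPa

Mass conservation (A₁v₁ = A₂v₂) gives v₂ = 3.279 × 19.67/5.819 = 11.09 m/s.
Energy conservation along the streamline gives P₂ = P₁ − ½ρ(v₂² − v₁²) − ρg(h₂ − h₁).
P₂ = 282700 + ½·742.7·(3.279² − 11.09²) − 742.7·9.81·(−15.98) = 282700 + (-41650) − (-116400) = 357500 Pa.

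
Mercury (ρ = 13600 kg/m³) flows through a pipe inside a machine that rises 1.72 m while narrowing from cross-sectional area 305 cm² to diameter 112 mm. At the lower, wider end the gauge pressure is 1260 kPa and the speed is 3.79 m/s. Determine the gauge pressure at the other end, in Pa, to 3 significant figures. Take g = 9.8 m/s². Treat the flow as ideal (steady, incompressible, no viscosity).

192000 Pa

Continuity gives A₁v₁ = A₂v₂, so v₂ = (305 cm²)/(98.5 cm²) × 3.79 m/s = 11.7 m/s.
Applying Bernoulli between the two ends and solving for P₂: P₂ = P₁ + ½ρ(v₁² − v₂²) − ρgΔh.
P₂ = 1260000 + ½·13600·(3.79² − 11.7²) − 13600·9.8·(+1.72) = 1260000 + (-838000) − (229000) = 192000 Pa.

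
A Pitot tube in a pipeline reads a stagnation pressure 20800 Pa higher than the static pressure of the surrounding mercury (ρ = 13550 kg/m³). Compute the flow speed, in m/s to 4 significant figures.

v ≈ 1.752 m/s

Bernoulli between the free stream and the stagnation point: ½ρv² = P_stag − P_static.
v = √(2ΔP/ρ) = √(2·20800/13550) = 1.752 m/s.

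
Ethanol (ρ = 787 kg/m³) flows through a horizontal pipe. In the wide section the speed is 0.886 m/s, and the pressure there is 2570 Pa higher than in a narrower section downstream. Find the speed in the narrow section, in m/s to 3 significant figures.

With h₁ = h₂, rearranging Bernoulli gives v₂ = √(v₁² + 2ΔP/ρ).
v₂ = √(0.886² + 2·2570/787) = √(0.785 + 6.53) = 2.70 m/s.

v₂ ≈ 2.70 m/s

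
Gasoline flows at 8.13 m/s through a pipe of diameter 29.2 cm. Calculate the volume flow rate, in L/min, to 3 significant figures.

Q ≈ 32700 L/min

Q = A·v = 0.0670 m² × 8.13 m/s = 0.544 m³/s.
Converting: 0.544 m³/s × 60000 = 32700 L/min.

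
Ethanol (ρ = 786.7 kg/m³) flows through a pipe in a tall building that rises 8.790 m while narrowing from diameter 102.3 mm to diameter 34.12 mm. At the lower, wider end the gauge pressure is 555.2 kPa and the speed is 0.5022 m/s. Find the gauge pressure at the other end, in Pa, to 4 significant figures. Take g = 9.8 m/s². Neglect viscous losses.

By continuity, v₂ = v₁·A₁/A₂ = 0.5022·(82.19/9.143) = 4.515 m/s.
Bernoulli: P₁ + ½ρv₁² + ρg h₁ = P₂ + ½ρv₂² + ρg h₂, so P₂ = P₁ + ½ρ(v₁² − v₂²) − ρg(h₂ − h₁).
P₂ = 555200 + ½·786.7·(0.5022² − 4.515²) − 786.7·9.8·(+8.790) = 555200 + (-7918) − (67770) = 479500 Pa.

479500 Pa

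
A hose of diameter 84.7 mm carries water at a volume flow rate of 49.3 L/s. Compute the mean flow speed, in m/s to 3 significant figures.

8.75 m/s

Q = 49.3 L/s = 0.0493 m³/s.
v = Q/A = 0.0493 / 0.00563 = 8.75 m/s.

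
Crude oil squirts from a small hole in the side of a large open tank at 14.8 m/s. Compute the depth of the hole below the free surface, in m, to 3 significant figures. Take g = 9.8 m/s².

h ≈ 11.2 m

Inverting v = √(2gh) gives h = v² / 2g.
h = 14.8²/(2·9.8) = 219/19.60 = 11.2 m.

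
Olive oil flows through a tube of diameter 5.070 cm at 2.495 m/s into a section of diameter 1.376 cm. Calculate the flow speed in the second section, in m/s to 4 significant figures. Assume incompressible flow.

Continuity gives A₁v₁ = A₂v₂, so v₂ = (20.19 cm²)/(1.487 cm²) × 2.495 m/s = 33.87 m/s.

v₂ ≈ 33.87 m/s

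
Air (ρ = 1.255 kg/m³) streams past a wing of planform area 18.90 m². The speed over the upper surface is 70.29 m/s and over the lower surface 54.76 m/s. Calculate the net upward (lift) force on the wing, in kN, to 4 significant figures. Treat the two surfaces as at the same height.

F ≈ 23.03 kN

With equal heights on the two surfaces, Bernoulli gives P_lower − P_upper = ½ρ(v_upper² − v_lower²).
ΔP = ½·1.255·(70.29² − 54.76²) = 1219 Pa.
Lift = ΔP · A = 1219 × 18.90 = 23030 N.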